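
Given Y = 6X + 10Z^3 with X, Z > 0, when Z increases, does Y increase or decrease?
Y increases

Taking the partial derivative:
∂Y/∂Z = 30Z^2

∂Y/∂Z = 30Z^2 > 0 (assuming positive values)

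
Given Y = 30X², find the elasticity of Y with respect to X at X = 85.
Elasticity = 2

Elasticity = (dY/dX) · (X/Y)

dY/dX = 60·X
At X = 85: dY/dX = 5100, Y = 216750

Elasticity = 5100 · (85 / 216750) = 2

Interpretation: for a small percentage change in X, the percentage change in Y is approximately 2.00 times as large.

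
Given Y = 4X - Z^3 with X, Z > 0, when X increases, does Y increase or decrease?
Y increases

Taking the partial derivative:
∂Y/∂X = 4

∂Y/∂X = 4 > 0 (assuming positive values)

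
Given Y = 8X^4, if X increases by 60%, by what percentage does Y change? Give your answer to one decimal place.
555.4%

For Y = 8X^4:
If X → X(1 + 0.6)
Then Y → Y · (1 + 0.6)^4
     = Y · 6.5536

Percentage change = ((1 + 0.6)^4 − 1) × 100% ≈ 555.4%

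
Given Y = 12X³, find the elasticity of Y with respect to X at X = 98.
Elasticity = 3

Elasticity = (dY/dX) · (X/Y)

dY/dX = 36·X²
At X = 98: dY/dX = 345744, Y = 11294304

Elasticity = 345744 · (98 / 11294304) = 3

Interpretation: for a small percentage change in X, the percentage change in Y is approximately 3.00 times as large.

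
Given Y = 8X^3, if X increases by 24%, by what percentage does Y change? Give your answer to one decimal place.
90.7%

For Y = 8X^3:
If X → X(1 + 0.24)
Then Y → Y · (1 + 0.24)^3
     ≈ Y · 1.9066

Percentage change = ((1 + 0.24)^3 − 1) × 100% ≈ 90.7%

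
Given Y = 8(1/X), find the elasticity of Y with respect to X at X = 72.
Elasticity = -1

Elasticity = (dY/dX) · (X/Y)

dY/dX = -8/X²
At X = 72: dY/dX = -1/648, Y = 1/9

Elasticity = (-1/648) · (72 / (1/9)) = -1

Interpretation: for a small percentage change in X, the percentage change in Y is approximately -1.00 times as large.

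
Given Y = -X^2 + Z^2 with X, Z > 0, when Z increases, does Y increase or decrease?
Y increases

Taking the partial derivative:
∂Y/∂Z = 2Z

∂Y/∂Z = 2Z > 0 (assuming positive values)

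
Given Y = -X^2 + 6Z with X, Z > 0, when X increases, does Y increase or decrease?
Y decreases

Taking the partial derivative:
∂Y/∂X = -2X

∂Y/∂X = -2X < 0 (assuming positive values)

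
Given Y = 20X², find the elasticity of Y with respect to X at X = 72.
Elasticity = 2

Elasticity = (dY/dX) · (X/Y)

dY/dX = 40·X
At X = 72: dY/dX = 2880, Y = 103680

Elasticity = 2880 · (72 / 103680) = 2

Interpretation: for a small percentage change in X, the percentage change in Y is approximately 2.00 times as large.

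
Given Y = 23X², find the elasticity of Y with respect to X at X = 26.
Elasticity = 2

Elasticity = (dY/dX) · (X/Y)

dY/dX = 46·X
At X = 26: dY/dX = 1196, Y = 15548

Elasticity = 1196 · (26 / 15548) = 2

Interpretation: for a small percentage change in X, the percentage change in Y is approximately 2.00 times as large.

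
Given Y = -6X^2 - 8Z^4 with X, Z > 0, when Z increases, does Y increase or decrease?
Y decreases

Taking the partial derivative:
∂Y/∂Z = -32Z^3

∂Y/∂Z = -32Z^3 < 0 (assuming positive values)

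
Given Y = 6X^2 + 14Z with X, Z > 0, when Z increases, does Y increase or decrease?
Y increases

Taking the partial derivative:
∂Y/∂Z = 14

∂Y/∂Z = 14 > 0 (assuming positive values)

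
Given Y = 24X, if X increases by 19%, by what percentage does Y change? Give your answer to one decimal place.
19.0%

For Y = 24X:
If X → X(1 + 0.19)
Then Y → Y · (1 + 0.19)^1
     = Y · 1.1900

Percentage change = ((1 + 0.19)^1 − 1) × 100% = 19.0%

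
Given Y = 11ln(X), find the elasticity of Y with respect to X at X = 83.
Elasticity = 1/ln(83) ≈ 0.2263

Elasticity = (dY/dX) · (X/Y)

dY/dX = 11/X
At X = 83: dY/dX = 11/83, Y = 11·ln(83)

Elasticity = (11/83) · (83 / (11·ln(83))) = 1/ln(83) ≈ 0.2263

Interpretation: for a small percentage change in X, the percentage change in Y is approximately 0.23 times as large.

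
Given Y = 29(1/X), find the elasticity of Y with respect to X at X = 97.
Elasticity = -1

Elasticity = (dY/dX) · (X/Y)

dY/dX = -29/X²
At X = 97: dY/dX = -29/9409, Y = 29/97

Elasticity = (-29/9409) · (97 / (29/97)) = -1

Interpretation: for a small percentage change in X, the percentage change in Y is approximately -1.00 times as large.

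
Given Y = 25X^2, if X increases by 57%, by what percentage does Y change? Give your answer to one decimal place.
146.5%

For Y = 25X^2:
If X → X(1 + 0.57)
Then Y → Y · (1 + 0.57)^2
     = Y · 2.4649

Percentage change = ((1 + 0.57)^2 − 1) × 100% ≈ 146.5%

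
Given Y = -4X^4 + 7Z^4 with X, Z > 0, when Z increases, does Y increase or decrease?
Y increases

Taking the partial derivative:
∂Y/∂Z = 28Z^3

∂Y/∂Z = 28Z^3 > 0 (assuming positive values)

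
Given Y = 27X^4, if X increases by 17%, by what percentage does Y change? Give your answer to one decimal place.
87.4%

For Y = 27X^4:
If X → X(1 + 0.17)
Then Y → Y · (1 + 0.17)^4
     ≈ Y · 1.8739

Percentage change = ((1 + 0.17)^4 − 1) × 100% ≈ 87.4%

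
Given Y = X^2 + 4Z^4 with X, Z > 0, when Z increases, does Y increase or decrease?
Y increases

Taking the partial derivative:
∂Y/∂Z = 16Z^3

∂Y/∂Z = 16Z^3 > 0 (assuming positive values)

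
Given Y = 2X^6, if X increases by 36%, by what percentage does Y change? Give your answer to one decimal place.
532.8%

For Y = 2X^6:
If X → X(1 + 0.36)
Then Y → Y · (1 + 0.36)^6
     ≈ Y · 6.3275

Percentage change = ((1 + 0.36)^6 − 1) × 100% ≈ 532.8%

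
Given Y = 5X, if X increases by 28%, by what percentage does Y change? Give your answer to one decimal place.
28.0%

For Y = 5X:
If X → X(1 + 0.28)
Then Y → Y · (1 + 0.28)^1
     = Y · 1.2800

Percentage change = ((1 + 0.28)^1 − 1) × 100% = 28.0%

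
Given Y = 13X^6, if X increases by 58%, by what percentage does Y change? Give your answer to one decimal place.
1455.8%

For Y = 13X^6:
If X → X(1 + 0.58)
Then Y → Y · (1 + 0.58)^6
     ≈ Y · 15.5576

Percentage change = ((1 + 0.58)^6 − 1) × 100% ≈ 1455.8%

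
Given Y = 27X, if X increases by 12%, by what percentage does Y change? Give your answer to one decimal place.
12.0%

For Y = 27X:
If X → X(1 + 0.12)
Then Y → Y · (1 + 0.12)^1
     = Y · 1.1200

Percentage change = ((1 + 0.12)^1 − 1) × 100% = 12.0%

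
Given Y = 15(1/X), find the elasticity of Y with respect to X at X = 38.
Elasticity = -1

Elasticity = (dY/dX) · (X/Y)

dY/dX = -15/X²
At X = 38: dY/dX = -15/1444, Y = 15/38

Elasticity = (-15/1444) · (38 / (15/38)) = -1

Interpretation: for a small percentage change in X, the percentage change in Y is approximately -1.00 times as large.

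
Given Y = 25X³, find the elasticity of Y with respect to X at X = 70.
Elasticity = 3

Elasticity = (dY/dX) · (X/Y)

dY/dX = 75·X²
At X = 70: dY/dX = 367500, Y = 8575000

Elasticity = 367500 · (70 / 8575000) = 3

Interpretation: for a small percentage change in X, the percentage change in Y is approximately 3.00 times as large.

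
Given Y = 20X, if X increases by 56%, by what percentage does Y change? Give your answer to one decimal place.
56.0%

For Y = 20X:
If X → X(1 + 0.56)
Then Y → Y · (1 + 0.56)^1
     = Y · 1.5600

Percentage change = ((1 + 0.56)^1 − 1) × 100% = 56.0%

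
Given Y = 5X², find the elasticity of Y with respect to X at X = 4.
Elasticity = 2

Elasticity = (dY/dX) · (X/Y)

dY/dX = 10·X
At X = 4: dY/dX = 40, Y = 80

Elasticity = 40 · (4 / 80) = 2

Interpretation: for a small percentage change in X, the percentage change in Y is approximately 2.00 times as large.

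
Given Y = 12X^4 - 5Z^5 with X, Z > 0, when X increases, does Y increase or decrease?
Y increases

Taking the partial derivative:
∂Y/∂X = 48X^3

∂Y/∂X = 48X^3 > 0 (assuming positive values)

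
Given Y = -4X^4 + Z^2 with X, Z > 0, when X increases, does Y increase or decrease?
Y decreases

Taking the partial derivative:
∂Y/∂X = -16X^3

∂Y/∂X = -16X^3 < 0 (assuming positive values)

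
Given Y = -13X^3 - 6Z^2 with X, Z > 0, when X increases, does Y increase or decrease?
Y decreases

Taking the partial derivative:
∂Y/∂X = -39X^2

∂Y/∂X = -39X^2 < 0 (assuming positive values)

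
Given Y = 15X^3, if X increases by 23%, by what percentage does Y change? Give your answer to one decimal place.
86.1%

For Y = 15X^3:
If X → X(1 + 0.23)
Then Y → Y · (1 + 0.23)^3
     ≈ Y · 1.8609

Percentage change = ((1 + 0.23)^3 − 1) × 100% ≈ 86.1%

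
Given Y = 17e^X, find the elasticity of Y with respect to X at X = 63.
Elasticity = 63

Elasticity = (dY/dX) · (X/Y)

dY/dX = 17·e^X
At X = 63: dY/dX = 17·e^63, Y = 17·e^63

Elasticity = (17·e^63) · (63 / (17·e^63)) = 63

Interpretation: for a small percentage change in X, the percentage change in Y is approximately 63.00 times as large.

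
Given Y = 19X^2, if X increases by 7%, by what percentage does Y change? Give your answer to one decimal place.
14.5%

For Y = 19X^2:
If X → X(1 + 0.07)
Then Y → Y · (1 + 0.07)^2
     = Y · 1.1449

Percentage change = ((1 + 0.07)^2 − 1) × 100% ≈ 14.5%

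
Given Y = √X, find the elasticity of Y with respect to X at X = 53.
Elasticity = 1/2

Elasticity = (dY/dX) · (X/Y)

dY/dX = 1/(2·√X)
At X = 53: dY/dX = √53/106, Y = √53

Elasticity = (√53/106) · (53 / (√53)) = 1/2

Interpretation: for a small percentage change in X, the percentage change in Y is approximately 0.50 times as large.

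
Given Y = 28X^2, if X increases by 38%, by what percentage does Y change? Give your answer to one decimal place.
90.4%

For Y = 28X^2:
If X → X(1 + 0.38)
Then Y → Y · (1 + 0.38)^2
     = Y · 1.9044

Percentage change = ((1 + 0.38)^2 − 1) × 100% ≈ 90.4%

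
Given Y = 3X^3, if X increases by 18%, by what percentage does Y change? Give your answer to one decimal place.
64.3%

For Y = 3X^3:
If X → X(1 + 0.18)
Then Y → Y · (1 + 0.18)^3
     ≈ Y · 1.6430

Percentage change = ((1 + 0.18)^3 − 1) × 100% ≈ 64.3%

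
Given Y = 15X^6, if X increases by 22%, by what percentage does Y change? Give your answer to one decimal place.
229.7%

For Y = 15X^6:
If X → X(1 + 0.22)
Then Y → Y · (1 + 0.22)^6
     ≈ Y · 3.2973

Percentage change = ((1 + 0.22)^6 − 1) × 100% ≈ 229.7%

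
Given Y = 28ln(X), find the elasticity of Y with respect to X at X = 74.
Elasticity = 1/ln(74) ≈ 0.2323

Elasticity = (dY/dX) · (X/Y)

dY/dX = 28/X
At X = 74: dY/dX = 14/37, Y = 28·ln(74)

Elasticity = (14/37) · (74 / (28·ln(74))) = 1/ln(74) ≈ 0.2323

Interpretation: for a small percentage change in X, the percentage change in Y is approximately 0.23 times as large.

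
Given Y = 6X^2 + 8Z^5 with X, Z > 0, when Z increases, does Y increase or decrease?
Y increases

Taking the partial derivative:
∂Y/∂Z = 40Z^4

∂Y/∂Z = 40Z^4 > 0 (assuming positive values)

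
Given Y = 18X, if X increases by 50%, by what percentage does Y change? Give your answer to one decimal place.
50.0%

For Y = 18X:
If X → X(1 + 0.5)
Then Y → Y · (1 + 0.5)^1
     = Y · 1.5000

Percentage change = ((1 + 0.5)^1 − 1) × 100% = 50.0%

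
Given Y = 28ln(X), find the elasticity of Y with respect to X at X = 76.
Elasticity = 1/ln(76) ≈ 0.2309

Elasticity = (dY/dX) · (X/Y)

dY/dX = 28/X
At X = 76: dY/dX = 7/19, Y = 28·ln(76)

Elasticity = (7/19) · (76 / (28·ln(76))) = 1/ln(76) ≈ 0.2309

Interpretation: for a small percentage change in X, the percentage change in Y is approximately 0.23 times as large.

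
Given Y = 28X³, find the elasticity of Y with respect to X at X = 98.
Elasticity = 3

Elasticity = (dY/dX) · (X/Y)

dY/dX = 84·X²
At X = 98: dY/dX = 806736, Y = 26353376

Elasticity = 806736 · (98 / 26353376) = 3

Interpretation: for a small percentage change in X, the percentage change in Y is approximately 3.00 times as large.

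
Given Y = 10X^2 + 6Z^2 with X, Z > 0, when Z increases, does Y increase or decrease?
Y increases

Taking the partial derivative:
∂Y/∂Z = 12Z

∂Y/∂Z = 12Z > 0 (assuming positive values)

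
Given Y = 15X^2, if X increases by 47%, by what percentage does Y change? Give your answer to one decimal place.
116.1%

For Y = 15X^2:
If X → X(1 + 0.47)
Then Y → Y · (1 + 0.47)^2
     = Y · 2.1609

Percentage change = ((1 + 0.47)^2 − 1) × 100% ≈ 116.1%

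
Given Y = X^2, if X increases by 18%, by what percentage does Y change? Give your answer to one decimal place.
39.2%

For Y = X^2:
If X → X(1 + 0.18)
Then Y → Y · (1 + 0.18)^2
     = Y · 1.3924

Percentage change = ((1 + 0.18)^2 − 1) × 100% ≈ 39.2%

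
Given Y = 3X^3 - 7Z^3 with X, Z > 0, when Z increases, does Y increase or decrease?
Y decreases

Taking the partial derivative:
∂Y/∂Z = -21Z^2

∂Y/∂Z = -21Z^2 < 0 (assuming positive values)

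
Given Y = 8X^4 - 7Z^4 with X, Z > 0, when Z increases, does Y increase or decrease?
Y decreases

Taking the partial derivative:
∂Y/∂Z = -28Z^3

∂Y/∂Z = -28Z^3 < 0 (assuming positive values)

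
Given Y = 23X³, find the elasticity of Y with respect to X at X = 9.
Elasticity = 3

Elasticity = (dY/dX) · (X/Y)

dY/dX = 69·X²
At X = 9: dY/dX = 5589, Y = 16767

Elasticity = 5589 · (9 / 16767) = 3

Interpretation: for a small percentage change in X, the percentage change in Y is approximately 3.00 times as large.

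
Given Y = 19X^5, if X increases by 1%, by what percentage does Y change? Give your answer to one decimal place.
5.1%

For Y = 19X^5:
If X → X(1 + 0.01)
Then Y → Y · (1 + 0.01)^5
     ≈ Y · 1.0510

Percentage change = ((1 + 0.01)^5 − 1) × 100% ≈ 5.1%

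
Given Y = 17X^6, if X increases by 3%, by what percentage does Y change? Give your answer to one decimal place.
19.4%

For Y = 17X^6:
If X → X(1 + 0.03)
Then Y → Y · (1 + 0.03)^6
     ≈ Y · 1.1941

Percentage change = ((1 + 0.03)^6 − 1) × 100% ≈ 19.4%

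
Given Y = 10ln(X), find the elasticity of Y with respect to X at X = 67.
Elasticity = 1/ln(67) ≈ 0.2378

Elasticity = (dY/dX) · (X/Y)

dY/dX = 10/X
At X = 67: dY/dX = 10/67, Y = 10·ln(67)

Elasticity = (10/67) · (67 / (10·ln(67))) = 1/ln(67) ≈ 0.2378

Interpretation: for a small percentage change in X, the percentage change in Y is approximately 0.24 times as large.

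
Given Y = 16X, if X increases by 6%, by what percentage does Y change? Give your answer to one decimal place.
6.0%

For Y = 16X:
If X → X(1 + 0.06)
Then Y → Y · (1 + 0.06)^1
     = Y · 1.0600

Percentage change = ((1 + 0.06)^1 − 1) × 100% = 6.0%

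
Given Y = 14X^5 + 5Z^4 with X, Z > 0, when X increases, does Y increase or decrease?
Y increases

Taking the partial derivative:
∂Y/∂X = 70X^4

∂Y/∂X = 70X^4 > 0 (assuming positive values)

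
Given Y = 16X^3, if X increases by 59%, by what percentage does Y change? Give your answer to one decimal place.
302.0%

For Y = 16X^3:
If X → X(1 + 0.59)
Then Y → Y · (1 + 0.59)^3
     ≈ Y · 4.0197

Percentage change = ((1 + 0.59)^3 − 1) × 100% ≈ 302.0%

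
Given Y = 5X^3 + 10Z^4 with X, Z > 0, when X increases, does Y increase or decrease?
Y increases

Taking the partial derivative:
∂Y/∂X = 15X^2

∂Y/∂X = 15X^2 > 0 (assuming positive values)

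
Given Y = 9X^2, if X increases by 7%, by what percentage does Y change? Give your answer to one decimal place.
14.5%

For Y = 9X^2:
If X → X(1 + 0.07)
Then Y → Y · (1 + 0.07)^2
     = Y · 1.1449

Percentage change = ((1 + 0.07)^2 − 1) × 100% ≈ 14.5%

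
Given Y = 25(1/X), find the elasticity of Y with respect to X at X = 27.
Elasticity = -1

Elasticity = (dY/dX) · (X/Y)

dY/dX = -25/X²
At X = 27: dY/dX = -25/729, Y = 25/27

Elasticity = (-25/729) · (27 / (25/27)) = -1

Interpretation: for a small percentage change in X, the percentage change in Y is approximately -1.00 times as large.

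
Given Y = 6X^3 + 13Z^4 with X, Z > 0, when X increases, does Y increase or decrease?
Y increases

Taking the partial derivative:
∂Y/∂X = 18X^2

∂Y/∂X = 18X^2 > 0 (assuming positive values)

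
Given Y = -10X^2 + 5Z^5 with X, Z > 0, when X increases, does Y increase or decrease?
Y decreases

Taking the partial derivative:
∂Y/∂X = -20X

∂Y/∂X = -20X < 0 (assuming positive values)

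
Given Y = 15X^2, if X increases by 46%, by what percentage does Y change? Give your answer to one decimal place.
113.2%

For Y = 15X^2:
If X → X(1 + 0.46)
Then Y → Y · (1 + 0.46)^2
     = Y · 2.1316

Percentage change = ((1 + 0.46)^2 − 1) × 100% ≈ 113.2%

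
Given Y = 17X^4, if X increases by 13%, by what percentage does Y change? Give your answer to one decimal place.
63.0%

For Y = 17X^4:
If X → X(1 + 0.13)
Then Y → Y · (1 + 0.13)^4
     ≈ Y · 1.6305

Percentage change = ((1 + 0.13)^4 − 1) × 100% ≈ 63.0%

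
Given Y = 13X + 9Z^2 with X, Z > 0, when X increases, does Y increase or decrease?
Y increases

Taking the partial derivative:
∂Y/∂X = 13

∂Y/∂X = 13 > 0 (assuming positive values)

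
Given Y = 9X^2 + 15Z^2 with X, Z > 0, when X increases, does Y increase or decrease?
Y increases

Taking the partial derivative:
∂Y/∂X = 18X

∂Y/∂X = 18X > 0 (assuming positive values)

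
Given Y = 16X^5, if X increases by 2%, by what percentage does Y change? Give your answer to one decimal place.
10.4%

For Y = 16X^5:
If X → X(1 + 0.02)
Then Y → Y · (1 + 0.02)^5
     ≈ Y · 1.1041

Percentage change = ((1 + 0.02)^5 − 1) × 100% ≈ 10.4%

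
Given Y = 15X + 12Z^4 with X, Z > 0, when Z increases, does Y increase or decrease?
Y increases

Taking the partial derivative:
∂Y/∂Z = 48Z^3

∂Y/∂Z = 48Z^3 > 0 (assuming positive values)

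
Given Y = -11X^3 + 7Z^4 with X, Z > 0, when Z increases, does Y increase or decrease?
Y increases

Taking the partial derivative:
∂Y/∂Z = 28Z^3

∂Y/∂Z = 28Z^3 > 0 (assuming positive values)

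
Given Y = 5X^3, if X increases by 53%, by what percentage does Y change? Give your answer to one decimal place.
258.2%

For Y = 5X^3:
If X → X(1 + 0.53)
Then Y → Y · (1 + 0.53)^3
     ≈ Y · 3.5816

Percentage change = ((1 + 0.53)^3 − 1) × 100% ≈ 258.2%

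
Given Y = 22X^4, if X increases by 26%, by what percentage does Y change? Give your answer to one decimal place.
152.0%

For Y = 22X^4:
If X → X(1 + 0.26)
Then Y → Y · (1 + 0.26)^4
     ≈ Y · 2.5205

Percentage change = ((1 + 0.26)^4 − 1) × 100% ≈ 152.0%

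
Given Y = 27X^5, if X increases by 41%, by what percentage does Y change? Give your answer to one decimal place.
457.3%

For Y = 27X^5:
If X → X(1 + 0.41)
Then Y → Y · (1 + 0.41)^5
     ≈ Y · 5.5731

Percentage change = ((1 + 0.41)^5 − 1) × 100% ≈ 457.3%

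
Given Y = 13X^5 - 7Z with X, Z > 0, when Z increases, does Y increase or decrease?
Y decreases

Taking the partial derivative:
∂Y/∂Z = -7

∂Y/∂Z = -7 < 0 (assuming positive values)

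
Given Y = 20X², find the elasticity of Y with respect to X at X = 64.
Elasticity = 2

Elasticity = (dY/dX) · (X/Y)

dY/dX = 40·X
At X = 64: dY/dX = 2560, Y = 81920

Elasticity = 2560 · (64 / 81920) = 2

Interpretation: for a small percentage change in X, the percentage change in Y is approximately 2.00 times as large.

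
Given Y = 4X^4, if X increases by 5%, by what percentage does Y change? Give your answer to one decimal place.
21.6%

For Y = 4X^4:
If X → X(1 + 0.05)
Then Y → Y · (1 + 0.05)^4
     ≈ Y · 1.2155

Percentage change = ((1 + 0.05)^4 − 1) × 100% ≈ 21.6%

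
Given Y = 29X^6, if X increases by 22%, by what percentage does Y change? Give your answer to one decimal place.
229.7%

For Y = 29X^6:
If X → X(1 + 0.22)
Then Y → Y · (1 + 0.22)^6
     ≈ Y · 3.2973

Percentage change = ((1 + 0.22)^6 − 1) × 100% ≈ 229.7%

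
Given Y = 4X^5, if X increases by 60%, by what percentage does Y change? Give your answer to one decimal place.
948.6%

For Y = 4X^5:
If X → X(1 + 0.6)
Then Y → Y · (1 + 0.6)^5
     ≈ Y · 10.4858

Percentage change = ((1 + 0.6)^5 − 1) × 100% ≈ 948.6%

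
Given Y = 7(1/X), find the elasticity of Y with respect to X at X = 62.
Elasticity = -1

Elasticity = (dY/dX) · (X/Y)

dY/dX = -7/X²
At X = 62: dY/dX = -7/3844, Y = 7/62

Elasticity = (-7/3844) · (62 / (7/62)) = -1

Interpretation: for a small percentage change in X, the percentage change in Y is approximately -1.00 times as large.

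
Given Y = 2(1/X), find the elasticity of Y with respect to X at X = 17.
Elasticity = -1

Elasticity = (dY/dX) · (X/Y)

dY/dX = -2/X²
At X = 17: dY/dX = -2/289, Y = 2/17

Elasticity = (-2/289) · (17 / (2/17)) = -1

Interpretation: for a small percentage change in X, the percentage change in Y is approximately -1.00 times as large.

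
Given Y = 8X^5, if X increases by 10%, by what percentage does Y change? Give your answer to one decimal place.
61.1%

For Y = 8X^5:
If X → X(1 + 0.1)
Then Y → Y · (1 + 0.1)^5
     ≈ Y · 1.6105

Percentage change = ((1 + 0.1)^5 − 1) × 100% ≈ 61.1%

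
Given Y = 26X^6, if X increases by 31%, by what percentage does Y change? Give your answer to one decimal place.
405.4%

For Y = 26X^6:
If X → X(1 + 0.31)
Then Y → Y · (1 + 0.31)^6
     ≈ Y · 5.0539

Percentage change = ((1 + 0.31)^6 − 1) × 100% ≈ 405.4%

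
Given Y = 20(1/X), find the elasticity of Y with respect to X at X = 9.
Elasticity = -1

Elasticity = (dY/dX) · (X/Y)

dY/dX = -20/X²
At X = 9: dY/dX = -20/81, Y = 20/9

Elasticity = (-20/81) · (9 / (20/9)) = -1

Interpretation: for a small percentage change in X, the percentage change in Y is approximately -1.00 times as large.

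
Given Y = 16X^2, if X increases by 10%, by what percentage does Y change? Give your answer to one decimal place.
21.0%

For Y = 16X^2:
If X → X(1 + 0.1)
Then Y → Y · (1 + 0.1)^2
     = Y · 1.2100

Percentage change = ((1 + 0.1)^2 − 1) × 100% = 21.0%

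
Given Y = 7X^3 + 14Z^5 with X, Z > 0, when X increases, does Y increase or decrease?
Y increases

Taking the partial derivative:
∂Y/∂X = 21X^2

∂Y/∂X = 21X^2 > 0 (assuming positive values)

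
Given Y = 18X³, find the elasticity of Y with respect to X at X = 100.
Elasticity = 3

Elasticity = (dY/dX) · (X/Y)

dY/dX = 54·X²
At X = 100: dY/dX = 540000, Y = 18000000

Elasticity = 540000 · (100 / 18000000) = 3

Interpretation: for a small percentage change in X, the percentage change in Y is approximately 3.00 times as large.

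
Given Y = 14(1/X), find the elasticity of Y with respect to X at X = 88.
Elasticity = -1

Elasticity = (dY/dX) · (X/Y)

dY/dX = -14/X²
At X = 88: dY/dX = -7/3872, Y = 7/44

Elasticity = (-7/3872) · (88 / (7/44)) = -1

Interpretation: for a small percentage change in X, the percentage change in Y is approximately -1.00 times as large.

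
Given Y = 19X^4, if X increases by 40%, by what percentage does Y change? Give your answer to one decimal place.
284.2%

For Y = 19X^4:
If X → X(1 + 0.4)
Then Y → Y · (1 + 0.4)^4
     = Y · 3.8416

Percentage change = ((1 + 0.4)^4 − 1) × 100% ≈ 284.2%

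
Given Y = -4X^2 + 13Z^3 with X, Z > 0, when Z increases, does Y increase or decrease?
Y increases

Taking the partial derivative:
∂Y/∂Z = 39Z^2

∂Y/∂Z = 39Z^2 > 0 (assuming positive values)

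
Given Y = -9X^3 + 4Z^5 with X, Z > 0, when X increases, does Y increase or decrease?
Y decreases

Taking the partial derivative:
∂Y/∂X = -27X^2

∂Y/∂X = -27X^2 < 0 (assuming positive values)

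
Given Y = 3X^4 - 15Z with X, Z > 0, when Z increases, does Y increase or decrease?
Y decreases

Taking the partial derivative:
∂Y/∂Z = -15

∂Y/∂Z = -15 < 0 (assuming positive values)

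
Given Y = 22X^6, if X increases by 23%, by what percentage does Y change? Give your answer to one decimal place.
246.3%

For Y = 22X^6:
If X → X(1 + 0.23)
Then Y → Y · (1 + 0.23)^6
     ≈ Y · 3.4628

Percentage change = ((1 + 0.23)^6 − 1) × 100% ≈ 246.3%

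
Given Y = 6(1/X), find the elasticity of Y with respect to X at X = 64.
Elasticity = -1

Elasticity = (dY/dX) · (X/Y)

dY/dX = -6/X²
At X = 64: dY/dX = -3/2048, Y = 3/32

Elasticity = (-3/2048) · (64 / (3/32)) = -1

Interpretation: for a small percentage change in X, the percentage change in Y is approximately -1.00 times as large.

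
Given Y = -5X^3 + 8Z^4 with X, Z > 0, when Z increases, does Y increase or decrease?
Y increases

Taking the partial derivative:
∂Y/∂Z = 32Z^3

∂Y/∂Z = 32Z^3 > 0 (assuming positive values)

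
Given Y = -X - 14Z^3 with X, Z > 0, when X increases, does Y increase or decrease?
Y decreases

Taking the partial derivative:
∂Y/∂X = -1

∂Y/∂X = -1 < 0 (assuming positive values)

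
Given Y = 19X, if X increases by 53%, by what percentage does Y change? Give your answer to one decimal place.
53.0%

For Y = 19X:
If X → X(1 + 0.53)
Then Y → Y · (1 + 0.53)^1
     = Y · 1.5300

Percentage change = ((1 + 0.53)^1 − 1) × 100% = 53.0%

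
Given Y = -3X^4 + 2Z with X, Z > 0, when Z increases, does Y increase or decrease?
Y increases

Taking the partial derivative:
∂Y/∂Z = 2

∂Y/∂Z = 2 > 0 (assuming positive values)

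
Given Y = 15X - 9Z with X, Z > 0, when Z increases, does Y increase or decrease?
Y decreases

Taking the partial derivative:
∂Y/∂Z = -9

∂Y/∂Z = -9 < 0 (assuming positive values)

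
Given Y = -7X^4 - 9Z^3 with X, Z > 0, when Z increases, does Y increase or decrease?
Y decreases

Taking the partial derivative:
∂Y/∂Z = -27Z^2

∂Y/∂Z = -27Z^2 < 0 (assuming positive values)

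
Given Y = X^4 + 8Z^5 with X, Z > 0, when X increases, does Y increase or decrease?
Y increases

Taking the partial derivative:
∂Y/∂X = 4X^3

∂Y/∂X = 4X^3 > 0 (assuming positive values)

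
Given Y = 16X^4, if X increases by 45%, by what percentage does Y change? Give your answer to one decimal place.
342.1%

For Y = 16X^4:
If X → X(1 + 0.45)
Then Y → Y · (1 + 0.45)^4
     ≈ Y · 4.4205

Percentage change = ((1 + 0.45)^4 − 1) × 100% ≈ 342.1%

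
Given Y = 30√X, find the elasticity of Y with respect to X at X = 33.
Elasticity = 1/2

Elasticity = (dY/dX) · (X/Y)

dY/dX = 15/√X
At X = 33: dY/dX = 5·√33/11, Y = 30·√33

Elasticity = (5·√33/11) · (33 / (30·√33)) = 1/2

Interpretation: for a small percentage change in X, the percentage change in Y is approximately 0.50 times as large.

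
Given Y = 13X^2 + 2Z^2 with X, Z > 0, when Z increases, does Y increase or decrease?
Y increases

Taking the partial derivative:
∂Y/∂Z = 4Z

∂Y/∂Z = 4Z > 0 (assuming positive values)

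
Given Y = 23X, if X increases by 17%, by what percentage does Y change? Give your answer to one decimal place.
17.0%

For Y = 23X:
If X → X(1 + 0.17)
Then Y → Y · (1 + 0.17)^1
     = Y · 1.1700

Percentage change = ((1 + 0.17)^1 − 1) × 100% = 17.0%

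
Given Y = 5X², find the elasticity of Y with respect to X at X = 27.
Elasticity = 2

Elasticity = (dY/dX) · (X/Y)

dY/dX = 10·X
At X = 27: dY/dX = 270, Y = 3645

Elasticity = 270 · (27 / 3645) = 2

Interpretation: for a small percentage change in X, the percentage change in Y is approximately 2.00 times as large.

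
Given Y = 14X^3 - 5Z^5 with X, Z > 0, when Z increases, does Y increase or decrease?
Y decreases

Taking the partial derivative:
∂Y/∂Z = -25Z^4

∂Y/∂Z = -25Z^4 < 0 (assuming positive values)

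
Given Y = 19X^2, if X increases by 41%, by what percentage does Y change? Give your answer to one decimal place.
98.8%

For Y = 19X^2:
If X → X(1 + 0.41)
Then Y → Y · (1 + 0.41)^2
     = Y · 1.9881

Percentage change = ((1 + 0.41)^2 − 1) × 100% ≈ 98.8%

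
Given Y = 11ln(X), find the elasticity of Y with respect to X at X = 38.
Elasticity = 1/ln(38) ≈ 0.2749

Elasticity = (dY/dX) · (X/Y)

dY/dX = 11/X
At X = 38: dY/dX = 11/38, Y = 11·ln(38)

Elasticity = (11/38) · (38 / (11·ln(38))) = 1/ln(38) ≈ 0.2749

Interpretation: for a small percentage change in X, the percentage change in Y is approximately 0.27 times as large.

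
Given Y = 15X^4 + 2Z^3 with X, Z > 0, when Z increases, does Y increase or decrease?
Y increases

Taking the partial derivative:
∂Y/∂Z = 6Z^2

∂Y/∂Z = 6Z^2 > 0 (assuming positive values)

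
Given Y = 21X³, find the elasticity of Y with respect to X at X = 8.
Elasticity = 3

Elasticity = (dY/dX) · (X/Y)

dY/dX = 63·X²
At X = 8: dY/dX = 4032, Y = 10752

Elasticity = 4032 · (8 / 10752) = 3

Interpretation: for a small percentage change in X, the percentage change in Y is approximately 3.00 times as large.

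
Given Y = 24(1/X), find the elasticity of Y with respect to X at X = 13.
Elasticity = -1

Elasticity = (dY/dX) · (X/Y)

dY/dX = -24/X²
At X = 13: dY/dX = -24/169, Y = 24/13

Elasticity = (-24/169) · (13 / (24/13)) = -1

Interpretation: for a small percentage change in X, the percentage change in Y is approximately -1.00 times as large.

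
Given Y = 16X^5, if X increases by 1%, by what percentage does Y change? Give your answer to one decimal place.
5.1%

For Y = 16X^5:
If X → X(1 + 0.01)
Then Y → Y · (1 + 0.01)^5
     ≈ Y · 1.0510

Percentage change = ((1 + 0.01)^5 − 1) × 100% ≈ 5.1%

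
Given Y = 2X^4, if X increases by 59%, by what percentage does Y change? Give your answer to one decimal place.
539.1%

For Y = 2X^4:
If X → X(1 + 0.59)
Then Y → Y · (1 + 0.59)^4
     ≈ Y · 6.3913

Percentage change = ((1 + 0.59)^4 − 1) × 100% ≈ 539.1%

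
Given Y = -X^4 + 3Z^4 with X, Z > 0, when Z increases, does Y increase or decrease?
Y increases

Taking the partial derivative:
∂Y/∂Z = 12Z^3

∂Y/∂Z = 12Z^3 > 0 (assuming positive values)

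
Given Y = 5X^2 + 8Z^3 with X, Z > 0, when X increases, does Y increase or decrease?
Y increases

Taking the partial derivative:
∂Y/∂X = 10X

∂Y/∂X = 10X > 0 (assuming positive values)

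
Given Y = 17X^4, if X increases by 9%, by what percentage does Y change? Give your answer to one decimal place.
41.2%

For Y = 17X^4:
If X → X(1 + 0.09)
Then Y → Y · (1 + 0.09)^4
     ≈ Y · 1.4116

Percentage change = ((1 + 0.09)^4 − 1) × 100% ≈ 41.2%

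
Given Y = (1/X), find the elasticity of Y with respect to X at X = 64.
Elasticity = -1

Elasticity = (dY/dX) · (X/Y)

dY/dX = -1/X²
At X = 64: dY/dX = -1/4096, Y = 1/64

Elasticity = (-1/4096) · (64 / (1/64)) = -1

Interpretation: for a small percentage change in X, the percentage change in Y is approximately -1.00 times as large.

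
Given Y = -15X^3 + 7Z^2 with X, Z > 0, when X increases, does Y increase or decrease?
Y decreases

Taking the partial derivative:
∂Y/∂X = -45X^2

∂Y/∂X = -45X^2 < 0 (assuming positive values)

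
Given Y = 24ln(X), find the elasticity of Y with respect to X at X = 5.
Elasticity = 1/ln(5) ≈ 0.6213

Elasticity = (dY/dX) · (X/Y)

dY/dX = 24/X
At X = 5: dY/dX = 24/5, Y = 24·ln(5)

Elasticity = (24/5) · (5 / (24·ln(5))) = 1/ln(5) ≈ 0.6213

Interpretation: for a small percentage change in X, the percentage change in Y is approximately 0.62 times as large.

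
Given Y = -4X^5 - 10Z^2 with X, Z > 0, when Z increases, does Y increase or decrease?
Y decreases

Taking the partial derivative:
∂Y/∂Z = -20Z

∂Y/∂Z = -20Z < 0 (assuming positive values)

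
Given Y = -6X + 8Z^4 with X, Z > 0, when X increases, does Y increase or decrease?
Y decreases

Taking the partial derivative:
∂Y/∂X = -6

∂Y/∂X = -6 < 0 (assuming positive values)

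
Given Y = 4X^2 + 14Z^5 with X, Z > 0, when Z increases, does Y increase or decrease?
Y increases

Taking the partial derivative:
∂Y/∂Z = 70Z^4

∂Y/∂Z = 70Z^4 > 0 (assuming positive values)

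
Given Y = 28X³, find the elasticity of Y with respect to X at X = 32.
Elasticity = 3

Elasticity = (dY/dX) · (X/Y)

dY/dX = 84·X²
At X = 32: dY/dX = 86016, Y = 917504

Elasticity = 86016 · (32 / 917504) = 3

Interpretation: for a small percentage change in X, the percentage change in Y is approximately 3.00 times as large.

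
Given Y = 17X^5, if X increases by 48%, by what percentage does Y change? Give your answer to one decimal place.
610.1%

For Y = 17X^5:
If X → X(1 + 0.48)
Then Y → Y · (1 + 0.48)^5
     ≈ Y · 7.1008

Percentage change = ((1 + 0.48)^5 − 1) × 100% ≈ 610.1%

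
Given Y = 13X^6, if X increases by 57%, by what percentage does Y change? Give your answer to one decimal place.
1397.6%

For Y = 13X^6:
If X → X(1 + 0.57)
Then Y → Y · (1 + 0.57)^6
     ≈ Y · 14.9761

Percentage change = ((1 + 0.57)^6 − 1) × 100% ≈ 1397.6%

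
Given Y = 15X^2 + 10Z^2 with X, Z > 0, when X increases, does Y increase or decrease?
Y increases

Taking the partial derivative:
∂Y/∂X = 30X

∂Y/∂X = 30X > 0 (assuming positive values)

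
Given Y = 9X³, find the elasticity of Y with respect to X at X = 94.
Elasticity = 3

Elasticity = (dY/dX) · (X/Y)

dY/dX = 27·X²
At X = 94: dY/dX = 238572, Y = 7475256

Elasticity = 238572 · (94 / 7475256) = 3

Interpretation: for a small percentage change in X, the percentage change in Y is approximately 3.00 times as large.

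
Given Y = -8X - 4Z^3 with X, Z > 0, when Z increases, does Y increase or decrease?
Y decreases

Taking the partial derivative:
∂Y/∂Z = -12Z^2

∂Y/∂Z = -12Z^2 < 0 (assuming positive values)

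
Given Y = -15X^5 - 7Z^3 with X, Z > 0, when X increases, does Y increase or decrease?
Y decreases

Taking the partial derivative:
∂Y/∂X = -75X^4

∂Y/∂X = -75X^4 < 0 (assuming positive values)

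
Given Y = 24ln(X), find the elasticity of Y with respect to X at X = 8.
Elasticity = 1/ln(8) ≈ 0.4809

Elasticity = (dY/dX) · (X/Y)

dY/dX = 24/X
At X = 8: dY/dX = 3, Y = 24·ln(8)

Elasticity = 3 · (8 / (24·ln(8))) = 1/ln(8) ≈ 0.4809

Interpretation: for a small percentage change in X, the percentage change in Y is approximately 0.48 times as large.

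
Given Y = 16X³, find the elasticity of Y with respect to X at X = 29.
Elasticity = 3

Elasticity = (dY/dX) · (X/Y)

dY/dX = 48·X²
At X = 29: dY/dX = 40368, Y = 390224

Elasticity = 40368 · (29 / 390224) = 3

Interpretation: for a small percentage change in X, the percentage change in Y is approximately 3.00 times as large.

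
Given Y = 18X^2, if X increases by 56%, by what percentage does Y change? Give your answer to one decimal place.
143.4%

For Y = 18X^2:
If X → X(1 + 0.56)
Then Y → Y · (1 + 0.56)^2
     = Y · 2.4336

Percentage change = ((1 + 0.56)^2 − 1) × 100% ≈ 143.4%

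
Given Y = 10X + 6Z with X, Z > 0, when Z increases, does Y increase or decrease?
Y increases

Taking the partial derivative:
∂Y/∂Z = 6

∂Y/∂Z = 6 > 0 (assuming positive values)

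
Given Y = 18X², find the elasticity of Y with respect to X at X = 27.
Elasticity = 2

Elasticity = (dY/dX) · (X/Y)

dY/dX = 36·X
At X = 27: dY/dX = 972, Y = 13122

Elasticity = 972 · (27 / 13122) = 2

Interpretation: for a small percentage change in X, the percentage change in Y is approximately 2.00 times as large.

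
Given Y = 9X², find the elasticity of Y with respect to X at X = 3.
Elasticity = 2

Elasticity = (dY/dX) · (X/Y)

dY/dX = 18·X
At X = 3: dY/dX = 54, Y = 81

Elasticity = 54 · (3 / 81) = 2

Interpretation: for a small percentage change in X, the percentage change in Y is approximately 2.00 times as large.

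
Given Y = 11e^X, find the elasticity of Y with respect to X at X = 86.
Elasticity = 86

Elasticity = (dY/dX) · (X/Y)

dY/dX = 11·e^X
At X = 86: dY/dX = 11·e^86, Y = 11·e^86

Elasticity = (11·e^86) · (86 / (11·e^86)) = 86

Interpretation: for a small percentage change in X, the percentage change in Y is approximately 86.00 times as large.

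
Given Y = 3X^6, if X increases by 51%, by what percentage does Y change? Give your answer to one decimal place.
1085.4%

For Y = 3X^6:
If X → X(1 + 0.51)
Then Y → Y · (1 + 0.51)^6
     ≈ Y · 11.8539

Percentage change = ((1 + 0.51)^6 − 1) × 100% ≈ 1085.4%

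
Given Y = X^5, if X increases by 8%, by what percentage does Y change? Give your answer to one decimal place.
46.9%

For Y = X^5:
If X → X(1 + 0.08)
Then Y → Y · (1 + 0.08)^5
     ≈ Y · 1.4693

Percentage change = ((1 + 0.08)^5 − 1) × 100% ≈ 46.9%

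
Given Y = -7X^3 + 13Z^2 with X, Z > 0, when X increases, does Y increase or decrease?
Y decreases

Taking the partial derivative:
∂Y/∂X = -21X^2

∂Y/∂X = -21X^2 < 0 (assuming positive values)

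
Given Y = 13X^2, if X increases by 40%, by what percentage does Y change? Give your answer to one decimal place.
96.0%

For Y = 13X^2:
If X → X(1 + 0.4)
Then Y → Y · (1 + 0.4)^2
     = Y · 1.9600

Percentage change = ((1 + 0.4)^2 − 1) × 100% = 96.0%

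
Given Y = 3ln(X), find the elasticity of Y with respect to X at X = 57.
Elasticity = 1/ln(57) ≈ 0.2473

Elasticity = (dY/dX) · (X/Y)

dY/dX = 3/X
At X = 57: dY/dX = 1/19, Y = 3·ln(57)

Elasticity = (1/19) · (57 / (3·ln(57))) = 1/ln(57) ≈ 0.2473

Interpretation: for a small percentage change in X, the percentage change in Y is approximately 0.25 times as large.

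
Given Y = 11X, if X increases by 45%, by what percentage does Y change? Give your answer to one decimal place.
45.0%

For Y = 11X:
If X → X(1 + 0.45)
Then Y → Y · (1 + 0.45)^1
     = Y · 1.4500

Percentage change = ((1 + 0.45)^1 − 1) × 100% = 45.0%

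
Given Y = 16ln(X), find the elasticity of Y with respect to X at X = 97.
Elasticity = 1/ln(97) ≈ 0.2186

Elasticity = (dY/dX) · (X/Y)

dY/dX = 16/X
At X = 97: dY/dX = 16/97, Y = 16·ln(97)

Elasticity = (16/97) · (97 / (16·ln(97))) = 1/ln(97) ≈ 0.2186

Interpretation: for a small percentage change in X, the percentage change in Y is approximately 0.22 times as large.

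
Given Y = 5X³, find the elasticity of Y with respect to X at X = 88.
Elasticity = 3

Elasticity = (dY/dX) · (X/Y)

dY/dX = 15·X²
At X = 88: dY/dX = 116160, Y = 3407360

Elasticity = 116160 · (88 / 3407360) = 3

Interpretation: for a small percentage change in X, the percentage change in Y is approximately 3.00 times as large.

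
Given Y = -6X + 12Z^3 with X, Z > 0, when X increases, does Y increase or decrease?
Y decreases

Taking the partial derivative:
∂Y/∂X = -6

∂Y/∂X = -6 < 0 (assuming positive values)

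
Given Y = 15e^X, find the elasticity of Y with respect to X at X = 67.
Elasticity = 67

Elasticity = (dY/dX) · (X/Y)

dY/dX = 15·e^X
At X = 67: dY/dX = 15·e^67, Y = 15·e^67

Elasticity = (15·e^67) · (67 / (15·e^67)) = 67

Interpretation: for a small percentage change in X, the percentage change in Y is approximately 67.00 times as large.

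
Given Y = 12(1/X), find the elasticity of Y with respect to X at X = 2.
Elasticity = -1

Elasticity = (dY/dX) · (X/Y)

dY/dX = -12/X²
At X = 2: dY/dX = -3, Y = 6

Elasticity = (-3) · (2 / 6) = -1

Interpretation: for a small percentage change in X, the percentage change in Y is approximately -1.00 times as large.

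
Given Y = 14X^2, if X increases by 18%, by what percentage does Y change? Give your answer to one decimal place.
39.2%

For Y = 14X^2:
If X → X(1 + 0.18)
Then Y → Y · (1 + 0.18)^2
     = Y · 1.3924

Percentage change = ((1 + 0.18)^2 − 1) × 100% ≈ 39.2%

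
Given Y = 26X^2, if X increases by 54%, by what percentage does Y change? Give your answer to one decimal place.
137.2%

For Y = 26X^2:
If X → X(1 + 0.54)
Then Y → Y · (1 + 0.54)^2
     = Y · 2.3716

Percentage change = ((1 + 0.54)^2 − 1) × 100% ≈ 137.2%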